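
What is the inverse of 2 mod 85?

43

Apply the Euclidean algorithm and back-substitute:
85 = 42×2 + 1
2 = 2×1 + 0
gcd(2, 85) = 1, so the inverse exists.
Bézout: 1 = 1×85 − 42×2.
So 2⁻¹ ≡ −42 ≡ 43 (mod 85).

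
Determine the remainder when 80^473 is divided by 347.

207

Using repeated squaring:
473 in binary is 111011001, i.e. 473 = 256 + 128 + 64 + 16 + 8 + 1.
80^1 ≡ 80 (mod 347)
80^2 ≡ 80^2 = 6400 ≡ 154 (mod 347)
80^4 ≡ 154^2 = 23716 ≡ 120 (mod 347)
80^8 ≡ 120^2 = 14400 ≡ 173 (mod 347)
80^16 ≡ 173^2 = 29929 ≡ 87 (mod 347)
80^32 ≡ 87^2 = 7569 ≡ 282 (mod 347)
80^64 ≡ 282^2 = 79524 ≡ 61 (mod 347)
80^128 ≡ 61^2 = 3721 ≡ 251 (mod 347)
80^256 ≡ 251^2 = 63001 ≡ 194 (mod 347)
80^473 = 80^256 × 80^128 × 80^64 × 80^16 × 80^8 × 80^1 ≡ 194 × 251 × 61 × 87 × 173 × 80 (mod 347).
Accumulate the product:
194 × 251 = 48694 ≡ 114
114 × 61 = 6954 ≡ 14
14 × 87 = 1218 ≡ 177
177 × 173 = 30621 ≡ 85
85 × 80 = 6800 ≡ 207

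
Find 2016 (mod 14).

2016 = 144·14 + 0, so 2016 ≡ 0 (mod 14).

0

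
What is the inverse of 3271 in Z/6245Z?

By the extended Euclidean algorithm:
6245 = 1·3271 + 2974
3271 = 1·2974 + 297
2974 = 10·297 + 4
297 = 74·4 + 1
4 = 4·1 + 0
gcd(3271, 6245) = 1, so the inverse exists.
Bézout: 1 = −815·6245 + 1556·3271.
So 3271⁻¹ ≡ 1556 (mod 6245).

1556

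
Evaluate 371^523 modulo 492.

Compute successive squares:
523 in binary is 1000001011, i.e. 523 = 512 + 8 + 2 + 1.
371^1 ≡ 371 (mod 492)
371^2 ≡ 371^2 = 137641 ≡ 373 (mod 492)
371^4 ≡ 373^2 = 139129 ≡ 385 (mod 492)
371^8 ≡ 385^2 = 148225 ≡ 133 (mod 492)
371^16 ≡ 133^2 = 17689 ≡ 469 (mod 492)
371^32 ≡ 469^2 = 219961 ≡ 37 (mod 492)
371^64 ≡ 37^2 = 1369 ≡ 385 (mod 492)
371^128 ≡ 385^2 = 148225 ≡ 133 (mod 492)
371^256 ≡ 133^2 = 17689 ≡ 469 (mod 492)
371^512 ≡ 469^2 = 219961 ≡ 37 (mod 492)
371^523 = 371^512 × 371^8 × 371^2 × 371^1 ≡ 37 × 133 × 373 × 371 (mod 492).
Accumulate the product:
37 × 133 = 4921 ≡ 1
1 × 373 = 373
373 × 371 = 138383 ≡ 131

131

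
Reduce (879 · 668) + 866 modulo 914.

879 · 668 = 587172 ≡ 384 (mod 914)
384 + 866 = 1250 ≡ 336 (mod 914)

336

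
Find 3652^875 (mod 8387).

66

Using repeated squaring:
3652^1 ≡ 3652 (mod 8387)
3652^2 ≡ 3652^2 = 13337104 ≡ 1774 (mod 8387)
3652^4 ≡ 1774^2 = 3147076 ≡ 1951 (mod 8387)
3652^8 ≡ 1951^2 = 3806401 ≡ 7090 (mod 8387)
3652^16 ≡ 7090^2 = 50268100 ≡ 4809 (mod 8387)
3652^32 ≡ 4809^2 = 23126481 ≡ 3522 (mod 8387)
3652^64 ≡ 3522^2 = 12404484 ≡ 111 (mod 8387)
3652^128 ≡ 111^2 = 12321 ≡ 3934 (mod 8387)
3652^256 ≡ 3934^2 = 15476356 ≡ 2341 (mod 8387)
3652^512 ≡ 2341^2 = 5480281 ≡ 3570 (mod 8387)
3652^875 = 3652^512 · 3652^256 · 3652^64 · 3652^32 · 3652^8 · 3652^2 · 3652^1 ≡ 3570 · 2341 · 111 · 3522 · 7090 · 1774 · 3652 (mod 8387).
Accumulate the product:
3570 · 2341 = 8357370 ≡ 3918
3918 · 111 = 434898 ≡ 7161
7161 · 3522 = 25221042 ≡ 1333
1333 · 7090 = 9450970 ≡ 7208
7208 · 1774 = 12786992 ≡ 5204
5204 · 3652 = 19005008 ≡ 66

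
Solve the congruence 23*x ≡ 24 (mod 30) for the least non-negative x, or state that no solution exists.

18

gcd(23, 30) = 1, so a unique solution mod 30 exists.
23⁻¹ ≡ 17 (mod 30).
x ≡ 17*24 ≡ 18 (mod 30).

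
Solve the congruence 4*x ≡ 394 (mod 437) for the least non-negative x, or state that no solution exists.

317

gcd(4, 437) = 1, so a unique solution mod 437 exists.
4⁻¹ ≡ 328 (mod 437).
x ≡ 328*394 ≡ 317 (mod 437).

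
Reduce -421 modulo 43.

-421 = -10*43 + 9, so -421 ≡ 9 (mod 43).

9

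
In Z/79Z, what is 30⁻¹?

29

Apply the Euclidean algorithm and back-substitute:
79 = 2×30 + 19
30 = 1×19 + 11
19 = 1×11 + 8
11 = 1×8 + 3
8 = 2×3 + 2
3 = 1×2 + 1
2 = 2×1 + 0
gcd(30, 79) = 1, so the inverse exists.
Back-substitute for 1:
1 = 1×3 − 1×2
  = −1×8 + 3×3
  = 3×11 − 4×8
  = −4×19 + 7×11
  = 7×30 − 11×19
  = −11×79 + 29×30
So 30⁻¹ ≡ 29 (mod 79).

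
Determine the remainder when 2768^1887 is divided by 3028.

By square-and-multiply:
2768^1 ≡ 2768 (mod 3028)
2768^2 ≡ 2768^2 = 7661824 ≡ 984 (mod 3028)
2768^4 ≡ 984^2 = 968256 ≡ 2324 (mod 3028)
2768^8 ≡ 2324^2 = 5400976 ≡ 2052 (mod 3028)
2768^16 ≡ 2052^2 = 4210704 ≡ 1784 (mod 3028)
2768^32 ≡ 1784^2 = 3182656 ≡ 228 (mod 3028)
2768^64 ≡ 228^2 = 51984 ≡ 508 (mod 3028)
2768^128 ≡ 508^2 = 258064 ≡ 684 (mod 3028)
2768^256 ≡ 684^2 = 467856 ≡ 1544 (mod 3028)
2768^512 ≡ 1544^2 = 2383936 ≡ 900 (mod 3028)
2768^1024 ≡ 900^2 = 810000 ≡ 1524 (mod 3028)
2768^1887 = 2768^1024 * 2768^512 * 2768^256 * 2768^64 * 2768^16 * 2768^8 * 2768^4 * 2768^2 * 2768^1 ≡ 1524 * 900 * 1544 * 508 * 1784 * 2052 * 2324 * 984 * 2768 (mod 3028).
Accumulate the product:
1524 * 900 = 1371600 ≡ 2944
2944 * 1544 = 4545536 ≡ 508
508 * 508 = 258064 ≡ 684
684 * 1784 = 1220256 ≡ 3000
3000 * 2052 = 6156000 ≡ 76
76 * 2324 = 176624 ≡ 1000
1000 * 984 = 984000 ≡ 2928
2928 * 2768 = 8104704 ≡ 1776

1776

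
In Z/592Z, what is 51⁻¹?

592 = 11*51 + 31
51 = 1*31 + 20
31 = 1*20 + 11
20 = 1*11 + 9
11 = 1*9 + 2
9 = 4*2 + 1
2 = 2*1 + 0
gcd(51, 592) = 1, so the inverse exists.
Bézout: 1 = −23*592 + 267*51.
So 51⁻¹ ≡ 267 (mod 592).

267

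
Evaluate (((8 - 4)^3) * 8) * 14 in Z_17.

8 - 4 = 4
(4)^3 ≡ 13 (mod 17)
13 * 8 = 104 ≡ 2 (mod 17)
2 * 14 = 28 ≡ 11 (mod 17)

11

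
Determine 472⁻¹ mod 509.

55

Apply the Euclidean algorithm and back-substitute:
509 = 1·472 + 37
472 = 12·37 + 28
37 = 1·28 + 9
28 = 3·9 + 1
9 = 9·1 + 0
gcd(472, 509) = 1, so the inverse exists.
Back-substitute for 1:
1 = 1·28 − 3·9
  = −3·37 + 4·28
  = 4·472 − 51·37
  = −51·509 + 55·472
So 472⁻¹ ≡ 55 (mod 509).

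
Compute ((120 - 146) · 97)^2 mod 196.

88

120 - 146 = -26 ≡ 170 (mod 196)
170 · 97 = 16490 ≡ 26 (mod 196)
(26)^2 ≡ 88 (mod 196)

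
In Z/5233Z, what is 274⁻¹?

1356

Apply the Euclidean algorithm and back-substitute:
5233 = 19*274 + 27
274 = 10*27 + 4
27 = 6*4 + 3
4 = 1*3 + 1
3 = 3*1 + 0
gcd(274, 5233) = 1, so the inverse exists.
Bézout: 1 = −71*5233 + 1356*274.
So 274⁻¹ ≡ 1356 (mod 5233).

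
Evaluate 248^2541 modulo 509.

2541 in binary is 100111101101, i.e. 2541 = 2048 + 256 + 128 + 64 + 32 + 8 + 4 + 1.
248^1 ≡ 248 (mod 509)
248^2 ≡ 248^2 = 61504 ≡ 424 (mod 509)
248^4 ≡ 424^2 = 179776 ≡ 99 (mod 509)
248^8 ≡ 99^2 = 9801 ≡ 130 (mod 509)
248^16 ≡ 130^2 = 16900 ≡ 103 (mod 509)
248^32 ≡ 103^2 = 10609 ≡ 429 (mod 509)
248^64 ≡ 429^2 = 184041 ≡ 292 (mod 509)
248^128 ≡ 292^2 = 85264 ≡ 261 (mod 509)
248^256 ≡ 261^2 = 68121 ≡ 424 (mod 509)
248^512 ≡ 424^2 = 179776 ≡ 99 (mod 509)
248^1024 ≡ 99^2 = 9801 ≡ 130 (mod 509)
248^2048 ≡ 130^2 = 16900 ≡ 103 (mod 509)
248^2541 = 248^2048 · 248^256 · 248^128 · 248^64 · 248^32 · 248^8 · 248^4 · 248^1 ≡ 103 · 424 · 261 · 292 · 429 · 130 · 99 · 248 (mod 509).
Accumulate the product:
103 · 424 = 43672 ≡ 407
407 · 261 = 106227 ≡ 355
355 · 292 = 103660 ≡ 333
333 · 429 = 142857 ≡ 337
337 · 130 = 43810 ≡ 36
36 · 99 = 3564 ≡ 1
1 · 248 = 248

248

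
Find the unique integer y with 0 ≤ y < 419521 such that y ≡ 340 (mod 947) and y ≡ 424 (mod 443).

947⁻¹ mod 443: 947·138 ≡ 1 (mod 443), so 947⁻¹ ≡ 138.
y = 340 + 947·((424 − 340)·138 mod 443) = 340 + 947·74 = 70418.

70418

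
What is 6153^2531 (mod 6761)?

385

By square-and-multiply:
6153^1 ≡ 6153 (mod 6761)
6153^2 ≡ 6153^2 = 37859409 ≡ 4570 (mod 6761)
6153^4 ≡ 4570^2 = 20884900 ≡ 171 (mod 6761)
6153^8 ≡ 171^2 = 29241 ≡ 2197 (mod 6761)
6153^16 ≡ 2197^2 = 4826809 ≡ 6216 (mod 6761)
6153^32 ≡ 6216^2 = 38638656 ≡ 6302 (mod 6761)
6153^64 ≡ 6302^2 = 39715204 ≡ 1090 (mod 6761)
6153^128 ≡ 1090^2 = 1188100 ≡ 4925 (mod 6761)
6153^256 ≡ 4925^2 = 24255625 ≡ 3918 (mod 6761)
6153^512 ≡ 3918^2 = 15350724 ≡ 3254 (mod 6761)
6153^1024 ≡ 3254^2 = 10588516 ≡ 790 (mod 6761)
6153^2048 ≡ 790^2 = 624100 ≡ 2088 (mod 6761)
6153^2531 = 6153^2048 · 6153^256 · 6153^128 · 6153^64 · 6153^32 · 6153^2 · 6153^1 ≡ 2088 · 3918 · 4925 · 1090 · 6302 · 4570 · 6153 (mod 6761).
Accumulate the product:
2088 · 3918 = 8180784 ≡ 6735
6735 · 4925 = 33169875 ≡ 409
409 · 1090 = 445810 ≡ 6345
6345 · 6302 = 39986190 ≡ 1636
1636 · 4570 = 7476520 ≡ 5615
5615 · 6153 = 34549095 ≡ 385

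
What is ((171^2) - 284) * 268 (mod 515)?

456

(171)^2 ≡ 401 (mod 515)
401 - 284 = 117
117 * 268 = 31356 ≡ 456 (mod 515)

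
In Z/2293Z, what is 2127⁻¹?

2293 = 1*2127 + 166
2127 = 12*166 + 135
166 = 1*135 + 31
135 = 4*31 + 11
31 = 2*11 + 9
11 = 1*9 + 2
9 = 4*2 + 1
2 = 2*1 + 0
gcd(2127, 2293) = 1, so the inverse exists.
Bézout: 1 = 961*2293 − 1036*2127.
So 2127⁻¹ ≡ −1036 ≡ 1257 (mod 2293).

1257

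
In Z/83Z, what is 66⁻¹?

39

Apply the Euclidean algorithm and back-substitute:
83 = 1×66 + 17
66 = 3×17 + 15
17 = 1×15 + 2
15 = 7×2 + 1
2 = 2×1 + 0
gcd(66, 83) = 1, so the inverse exists.
Bézout: 1 = −31×83 + 39×66.
So 66⁻¹ ≡ 39 (mod 83).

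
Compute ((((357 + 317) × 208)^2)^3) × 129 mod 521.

97

357 + 317 = 674 ≡ 153 (mod 521)
153 × 208 = 31824 ≡ 43 (mod 521)
(43)^2 ≡ 286 (mod 521)
(286)^3 ≡ 235 (mod 521)
235 × 129 = 30315 ≡ 97 (mod 521)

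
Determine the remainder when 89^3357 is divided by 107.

102

Using repeated squaring:
3357 in binary is 110100011101, i.e. 3357 = 2048 + 1024 + 256 + 16 + 8 + 4 + 1.
89^1 ≡ 89 (mod 107)
89^2 ≡ 89^2 = 7921 ≡ 3 (mod 107)
89^4 ≡ 3^2 = 9 (mod 107)
89^8 ≡ 9^2 = 81 (mod 107)
89^16 ≡ 81^2 = 6561 ≡ 34 (mod 107)
89^32 ≡ 34^2 = 1156 ≡ 86 (mod 107)
89^64 ≡ 86^2 = 7396 ≡ 13 (mod 107)
89^128 ≡ 13^2 = 169 ≡ 62 (mod 107)
89^256 ≡ 62^2 = 3844 ≡ 99 (mod 107)
89^512 ≡ 99^2 = 9801 ≡ 64 (mod 107)
89^1024 ≡ 64^2 = 4096 ≡ 30 (mod 107)
89^2048 ≡ 30^2 = 900 ≡ 44 (mod 107)
89^3357 = 89^2048 × 89^1024 × 89^256 × 89^16 × 89^8 × 89^4 × 89^1 ≡ 44 × 30 × 99 × 34 × 81 × 9 × 89 (mod 107).
Accumulate the product:
44 × 30 = 1320 ≡ 36
36 × 99 = 3564 ≡ 33
33 × 34 = 1122 ≡ 52
52 × 81 = 4212 ≡ 39
39 × 9 = 351 ≡ 30
30 × 89 = 2670 ≡ 102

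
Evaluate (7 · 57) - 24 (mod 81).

7 · 57 = 399 ≡ 75 (mod 81)
75 - 24 = 51

51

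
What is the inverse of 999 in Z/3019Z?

686

Apply the Euclidean algorithm and back-substitute:
3019 = 3×999 + 22
999 = 45×22 + 9
22 = 2×9 + 4
9 = 2×4 + 1
4 = 4×1 + 0
gcd(999, 3019) = 1, so the inverse exists.
Bézout: 1 = −227×3019 + 686×999.
So 999⁻¹ ≡ 686 (mod 3019).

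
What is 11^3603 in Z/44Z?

11

Compute successive squares:
11^1 ≡ 11 (mod 44)
11^2 ≡ 11^2 = 121 ≡ 33 (mod 44)
11^4 ≡ 33^2 = 1089 ≡ 33 (mod 44)
11^8 ≡ 33^2 = 1089 ≡ 33 (mod 44)
11^16 ≡ 33^2 = 1089 ≡ 33 (mod 44)
11^32 ≡ 33^2 = 1089 ≡ 33 (mod 44)
11^64 ≡ 33^2 = 1089 ≡ 33 (mod 44)
11^128 ≡ 33^2 = 1089 ≡ 33 (mod 44)
11^256 ≡ 33^2 = 1089 ≡ 33 (mod 44)
11^512 ≡ 33^2 = 1089 ≡ 33 (mod 44)
11^1024 ≡ 33^2 = 1089 ≡ 33 (mod 44)
11^2048 ≡ 33^2 = 1089 ≡ 33 (mod 44)
11^3603 = 11^2048 · 11^1024 · 11^512 · 11^16 · 11^2 · 11^1 ≡ 33 · 33 · 33 · 33 · 33 · 11 (mod 44).
Accumulate the product:
33 · 33 = 1089 ≡ 33
33 · 33 = 1089 ≡ 33
33 · 33 = 1089 ≡ 33
33 · 33 = 1089 ≡ 33
33 · 11 = 363 ≡ 11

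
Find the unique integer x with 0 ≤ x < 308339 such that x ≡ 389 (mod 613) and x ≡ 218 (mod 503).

271335

613⁻¹ mod 503: 613×471 ≡ 1 (mod 503), so 613⁻¹ ≡ 471.
x = 389 + 613×((218 − 389)×471 mod 503) = 389 + 613×442 = 271335.
Check: 271335 mod 613 = 389, 271335 mod 503 = 218. ✓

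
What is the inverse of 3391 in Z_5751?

4072

Run the extended Euclidean algorithm:
5751 = 1*3391 + 2360
3391 = 1*2360 + 1031
2360 = 2*1031 + 298
1031 = 3*298 + 137
298 = 2*137 + 24
137 = 5*24 + 17
24 = 1*17 + 7
17 = 2*7 + 3
7 = 2*3 + 1
3 = 3*1 + 0
gcd(3391, 5751) = 1, so the inverse exists.
Back-substitute for 1:
1 = 1*7 − 2*3
  = −2*17 + 5*7
  = 5*24 − 7*17
  = −7*137 + 40*24
  = 40*298 − 87*137
  = −87*1031 + 301*298
  = 301*2360 − 689*1031
  = −689*3391 + 990*2360
  = 990*5751 − 1679*3391
So 3391⁻¹ ≡ −1679 ≡ 4072 (mod 5751).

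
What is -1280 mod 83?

48

-1280 = -16·83 + 48, so -1280 ≡ 48 (mod 83).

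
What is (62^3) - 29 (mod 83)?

6

(62)^3 ≡ 35 (mod 83)
35 - 29 = 6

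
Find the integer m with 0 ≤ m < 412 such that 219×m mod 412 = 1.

Apply the Euclidean algorithm and back-substitute:
412 = 1*219 + 193
219 = 1*193 + 26
193 = 7*26 + 11
26 = 2*11 + 4
11 = 2*4 + 3
4 = 1*3 + 1
3 = 3*1 + 0
gcd(219, 412) = 1, so the inverse exists.
Bézout: 1 = −59*412 + 111*219.
So 219⁻¹ ≡ 111 (mod 412).

111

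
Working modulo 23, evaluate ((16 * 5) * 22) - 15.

16 * 5 = 80 ≡ 11 (mod 23)
11 * 22 = 242 ≡ 12 (mod 23)
12 - 15 = -3 ≡ 20 (mod 23)

20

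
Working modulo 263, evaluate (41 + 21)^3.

50

41 + 21 = 62
(62)^3 ≡ 50 (mod 263)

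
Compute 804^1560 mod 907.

1560 in binary is 11000011000, i.e. 1560 = 1024 + 512 + 16 + 8.
804^1 ≡ 804 (mod 907)
804^2 ≡ 804^2 = 646416 ≡ 632 (mod 907)
804^4 ≡ 632^2 = 399424 ≡ 344 (mod 907)
804^8 ≡ 344^2 = 118336 ≡ 426 (mod 907)
804^16 ≡ 426^2 = 181476 ≡ 76 (mod 907)
804^32 ≡ 76^2 = 5776 ≡ 334 (mod 907)
804^64 ≡ 334^2 = 111556 ≡ 902 (mod 907)
804^128 ≡ 902^2 = 813604 ≡ 25 (mod 907)
804^256 ≡ 25^2 = 625 (mod 907)
804^512 ≡ 625^2 = 390625 ≡ 615 (mod 907)
804^1024 ≡ 615^2 = 378225 ≡ 6 (mod 907)
804^1560 = 804^1024 × 804^512 × 804^16 × 804^8 ≡ 6 × 615 × 76 × 426 (mod 907).
Accumulate the product:
6 × 615 = 3690 ≡ 62
62 × 76 = 4712 ≡ 177
177 × 426 = 75402 ≡ 121

121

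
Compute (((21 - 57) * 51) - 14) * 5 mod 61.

21 - 57 = -36 ≡ 25 (mod 61)
25 * 51 = 1275 ≡ 55 (mod 61)
55 - 14 = 41
41 * 5 = 205 ≡ 22 (mod 61)

22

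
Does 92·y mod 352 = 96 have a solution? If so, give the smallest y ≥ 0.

gcd(92, 352) = 4, and 4 | 96, so solutions exist.
Divide through by 4: 23·y ≡ 24 mod 88.
23⁻¹ ≡ 23 (mod 88).
y ≡ 23·24 ≡ 24 (mod 88).
The smallest non-negative solution is y = 24.

24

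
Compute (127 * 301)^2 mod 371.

127 * 301 = 38227 ≡ 14 (mod 371)
(14)^2 ≡ 196 (mod 371)

196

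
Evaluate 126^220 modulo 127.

1

126^1 ≡ 126 (mod 127)
126^2 ≡ 126^2 = 15876 ≡ 1 (mod 127)
126^4 ≡ 1^2 = 1 (mod 127)
126^8 ≡ 1^2 = 1 (mod 127)
126^16 ≡ 1^2 = 1 (mod 127)
126^32 ≡ 1^2 = 1 (mod 127)
126^64 ≡ 1^2 = 1 (mod 127)
126^128 ≡ 1^2 = 1 (mod 127)
126^220 = 126^128 · 126^64 · 126^16 · 126^8 · 126^4 ≡ 1 · 1 · 1 · 1 · 1 (mod 127).
Accumulate the product:
1 · 1 = 1
1 · 1 = 1
1 · 1 = 1
1 · 1 = 1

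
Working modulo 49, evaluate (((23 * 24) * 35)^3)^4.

0

23 * 24 = 552 ≡ 13 (mod 49)
13 * 35 = 455 ≡ 14 (mod 49)
(14)^3 ≡ 0 (mod 49)
(0)^4 ≡ 0 (mod 49)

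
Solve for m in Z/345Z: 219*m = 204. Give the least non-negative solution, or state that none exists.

gcd(219, 345) = 3, and 3 | 204, so solutions exist.
Divide through by 3: 73*m ≡ 68 mod 115.
73⁻¹ ≡ 52 (mod 115).
m ≡ 52*68 ≡ 86 (mod 115).
The smallest non-negative solution is m = 86.

86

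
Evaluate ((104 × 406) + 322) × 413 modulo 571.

115

104 × 406 = 42224 ≡ 541 (mod 571)
541 + 322 = 863 ≡ 292 (mod 571)
292 × 413 = 120596 ≡ 115 (mod 571)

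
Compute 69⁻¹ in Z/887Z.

90

887 = 12·69 + 59
69 = 1·59 + 10
59 = 5·10 + 9
10 = 1·9 + 1
9 = 9·1 + 0
gcd(69, 887) = 1, so the inverse exists.
Bézout: 1 = −7·887 + 90·69.
So 69⁻¹ ≡ 90 (mod 887).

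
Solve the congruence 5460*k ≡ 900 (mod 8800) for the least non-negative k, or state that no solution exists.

5

gcd(5460, 8800) = 20, and 20 | 900, so solutions exist.
Divide through by 20: 273*k = 45 (mod 440).
273⁻¹ ≡ 137 (mod 440).
k ≡ 137*45 ≡ 5 (mod 440).
The smallest non-negative solution is k = 5.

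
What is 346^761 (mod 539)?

By square-and-multiply:
761 in binary is 1011111001, i.e. 761 = 512 + 128 + 64 + 32 + 16 + 8 + 1.
346^1 ≡ 346 (mod 539)
346^2 ≡ 346^2 = 119716 ≡ 58 (mod 539)
346^4 ≡ 58^2 = 3364 ≡ 130 (mod 539)
346^8 ≡ 130^2 = 16900 ≡ 191 (mod 539)
346^16 ≡ 191^2 = 36481 ≡ 368 (mod 539)
346^32 ≡ 368^2 = 135424 ≡ 135 (mod 539)
346^64 ≡ 135^2 = 18225 ≡ 438 (mod 539)
346^128 ≡ 438^2 = 191844 ≡ 499 (mod 539)
346^256 ≡ 499^2 = 249001 ≡ 522 (mod 539)
346^512 ≡ 522^2 = 272484 ≡ 289 (mod 539)
346^761 = 346^512 × 346^128 × 346^64 × 346^32 × 346^16 × 346^8 × 346^1 ≡ 289 × 499 × 438 × 135 × 368 × 191 × 346 (mod 539).
Accumulate the product:
289 × 499 = 144211 ≡ 298
298 × 438 = 130524 ≡ 86
86 × 135 = 11610 ≡ 291
291 × 368 = 107088 ≡ 366
366 × 191 = 69906 ≡ 375
375 × 346 = 129750 ≡ 390

390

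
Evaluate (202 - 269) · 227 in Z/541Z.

480

202 - 269 = -67 ≡ 474 (mod 541)
474 · 227 = 107598 ≡ 480 (mod 541)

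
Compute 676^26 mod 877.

79

By square-and-multiply:
26 in binary is 11010, i.e. 26 = 16 + 8 + 2.
676^1 ≡ 676 (mod 877)
676^2 ≡ 676^2 = 456976 ≡ 59 (mod 877)
676^4 ≡ 59^2 = 3481 ≡ 850 (mod 877)
676^8 ≡ 850^2 = 722500 ≡ 729 (mod 877)
676^16 ≡ 729^2 = 531441 ≡ 856 (mod 877)
676^26 = 676^16 · 676^8 · 676^2 ≡ 856 · 729 · 59 (mod 877).
Accumulate the product:
856 · 729 = 624024 ≡ 477
477 · 59 = 28143 ≡ 79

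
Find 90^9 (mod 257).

By square-and-multiply:
90^1 ≡ 90 (mod 257)
90^2 ≡ 90^2 = 8100 ≡ 133 (mod 257)
90^4 ≡ 133^2 = 17689 ≡ 213 (mod 257)
90^8 ≡ 213^2 = 45369 ≡ 137 (mod 257)
90^9 = 90^8 · 90^1 ≡ 137 · 90 (mod 257).
137 · 90 = 12330 ≡ 251 (mod 257).

251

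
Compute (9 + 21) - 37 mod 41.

9 + 21 = 30
30 - 37 = -7 ≡ 34 (mod 41)

34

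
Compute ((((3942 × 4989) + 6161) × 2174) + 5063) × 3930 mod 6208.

3942 × 4989 = 19666638 ≡ 5902 (mod 6208)
5902 + 6161 = 12063 ≡ 5855 (mod 6208)
5855 × 2174 = 12728770 ≡ 2370 (mod 6208)
2370 + 5063 = 7433 ≡ 1225 (mod 6208)
1225 × 3930 = 4814250 ≡ 3050 (mod 6208)

3050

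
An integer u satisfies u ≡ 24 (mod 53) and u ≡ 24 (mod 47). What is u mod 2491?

24

53⁻¹ mod 47: 53*8 ≡ 1 (mod 47), so 53⁻¹ ≡ 8.
u = 24 + 53*((24 − 24)*8 mod 47) = 24 + 53*0 = 24.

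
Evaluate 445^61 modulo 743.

Compute successive squares:
61 in binary is 111101, i.e. 61 = 32 + 16 + 8 + 4 + 1.
445^1 ≡ 445 (mod 743)
445^2 ≡ 445^2 = 198025 ≡ 387 (mod 743)
445^4 ≡ 387^2 = 149769 ≡ 426 (mod 743)
445^8 ≡ 426^2 = 181476 ≡ 184 (mod 743)
445^16 ≡ 184^2 = 33856 ≡ 421 (mod 743)
445^32 ≡ 421^2 = 177241 ≡ 407 (mod 743)
445^61 = 445^32 × 445^16 × 445^8 × 445^4 × 445^1 ≡ 407 × 421 × 184 × 426 × 445 (mod 743).
Accumulate the product:
407 × 421 = 171347 ≡ 457
457 × 184 = 84088 ≡ 129
129 × 426 = 54954 ≡ 715
715 × 445 = 318175 ≡ 171

171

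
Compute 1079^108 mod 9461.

108 in binary is 1101100, i.e. 108 = 64 + 32 + 8 + 4.
1079^1 ≡ 1079 (mod 9461)
1079^2 ≡ 1079^2 = 1164241 ≡ 538 (mod 9461)
1079^4 ≡ 538^2 = 289444 ≡ 5614 (mod 9461)
1079^8 ≡ 5614^2 = 31516996 ≡ 2405 (mod 9461)
1079^16 ≡ 2405^2 = 5784025 ≡ 3354 (mod 9461)
1079^32 ≡ 3354^2 = 11249316 ≡ 187 (mod 9461)
1079^64 ≡ 187^2 = 34969 ≡ 6586 (mod 9461)
1079^108 = 1079^64 × 1079^32 × 1079^8 × 1079^4 ≡ 6586 × 187 × 2405 × 5614 (mod 9461).
Accumulate the product:
6586 × 187 = 1231582 ≡ 1652
1652 × 2405 = 3973060 ≡ 8901
8901 × 5614 = 49970214 ≡ 6673

6673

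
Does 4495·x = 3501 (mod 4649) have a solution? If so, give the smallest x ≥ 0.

gcd(4495, 4649) = 1, so a unique solution mod 4649 exists.
4495⁻¹ ≡ 2566 (mod 4649).
x ≡ 2566·3501 ≡ 1698 (mod 4649).

1698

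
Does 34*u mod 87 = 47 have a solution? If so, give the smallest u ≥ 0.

50

gcd(34, 87) = 1, so a unique solution mod 87 exists.
34⁻¹ ≡ 64 (mod 87).
u ≡ 64*47 ≡ 50 (mod 87).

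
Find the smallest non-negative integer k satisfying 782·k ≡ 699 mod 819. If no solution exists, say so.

291

gcd(782, 819) = 1, so a unique solution mod 819 exists.
782⁻¹ ≡ 332 (mod 819).
k ≡ 332·699 ≡ 291 (mod 819).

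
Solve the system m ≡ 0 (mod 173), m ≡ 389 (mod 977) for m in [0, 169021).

173⁻¹ mod 977: 173*881 ≡ 1 (mod 977), so 173⁻¹ ≡ 881.
m = 0 + 173*((389 − 0)*881 mod 977) = 0 + 173*759 = 131307.

131307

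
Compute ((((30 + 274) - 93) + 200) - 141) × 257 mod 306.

234

30 + 274 = 304
304 - 93 = 211
211 + 200 = 411 ≡ 105 (mod 306)
105 - 141 = -36 ≡ 270 (mod 306)
270 × 257 = 69390 ≡ 234 (mod 306)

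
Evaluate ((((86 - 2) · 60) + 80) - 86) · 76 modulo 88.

48

86 - 2 = 84
84 · 60 = 5040 ≡ 24 (mod 88)
24 + 80 = 104 ≡ 16 (mod 88)
16 - 86 = -70 ≡ 18 (mod 88)
18 · 76 = 1368 ≡ 48 (mod 88)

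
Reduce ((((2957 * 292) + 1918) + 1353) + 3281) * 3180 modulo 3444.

2957 * 292 = 863444 ≡ 2444 (mod 3444)
2444 + 1918 = 4362 ≡ 918 (mod 3444)
918 + 1353 = 2271
2271 + 3281 = 5552 ≡ 2108 (mod 3444)
2108 * 3180 = 6703440 ≡ 1416 (mod 3444)

1416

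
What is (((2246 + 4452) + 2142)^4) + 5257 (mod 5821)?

2246 + 4452 = 6698 ≡ 877 (mod 5821)
877 + 2142 = 3019
(3019)^4 ≡ 3504 (mod 5821)
3504 + 5257 = 8761 ≡ 2940 (mod 5821)

2940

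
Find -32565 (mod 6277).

-32565 = -6×6277 + 5097, so -32565 ≡ 5097 (mod 6277).

5097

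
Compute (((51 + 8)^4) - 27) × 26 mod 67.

51 + 8 = 59
(59)^4 ≡ 9 (mod 67)
9 - 27 = -18 ≡ 49 (mod 67)
49 × 26 = 1274 ≡ 1 (mod 67)

1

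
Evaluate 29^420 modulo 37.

Compute successive squares:
420 in binary is 110100100, i.e. 420 = 256 + 128 + 32 + 4.
29^1 ≡ 29 (mod 37)
29^2 ≡ 29^2 = 841 ≡ 27 (mod 37)
29^4 ≡ 27^2 = 729 ≡ 26 (mod 37)
29^8 ≡ 26^2 = 676 ≡ 10 (mod 37)
29^16 ≡ 10^2 = 100 ≡ 26 (mod 37)
29^32 ≡ 26^2 = 676 ≡ 10 (mod 37)
29^64 ≡ 10^2 = 100 ≡ 26 (mod 37)
29^128 ≡ 26^2 = 676 ≡ 10 (mod 37)
29^256 ≡ 10^2 = 100 ≡ 26 (mod 37)
29^420 = 29^256 * 29^128 * 29^32 * 29^4 ≡ 26 * 10 * 10 * 26 (mod 37).
Accumulate the product:
26 * 10 = 260 ≡ 1
1 * 10 = 10
10 * 26 = 260 ≡ 1

1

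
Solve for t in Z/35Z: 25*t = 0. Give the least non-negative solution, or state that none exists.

0

gcd(25, 35) = 5, and 5 | 0, so solutions exist.
Divide through by 5: 5*t ≡ 0 (mod 7).
5⁻¹ ≡ 3 (mod 7).
t ≡ 3*0 ≡ 0 (mod 7).
The smallest non-negative solution is t = 0.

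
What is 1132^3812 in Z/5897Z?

1002

3812 in binary is 111011100100, i.e. 3812 = 2048 + 1024 + 512 + 128 + 64 + 32 + 4.
1132^1 ≡ 1132 (mod 5897)
1132^2 ≡ 1132^2 = 1281424 ≡ 1775 (mod 5897)
1132^4 ≡ 1775^2 = 3150625 ≡ 1627 (mod 5897)
1132^8 ≡ 1627^2 = 2647129 ≡ 5273 (mod 5897)
1132^16 ≡ 5273^2 = 27804529 ≡ 174 (mod 5897)
1132^32 ≡ 174^2 = 30276 ≡ 791 (mod 5897)
1132^64 ≡ 791^2 = 625681 ≡ 599 (mod 5897)
1132^128 ≡ 599^2 = 358801 ≡ 4981 (mod 5897)
1132^256 ≡ 4981^2 = 24810361 ≡ 1682 (mod 5897)
1132^512 ≡ 1682^2 = 2829124 ≡ 4461 (mod 5897)
1132^1024 ≡ 4461^2 = 19900521 ≡ 4043 (mod 5897)
1132^2048 ≡ 4043^2 = 16345849 ≡ 5262 (mod 5897)
1132^3812 = 1132^2048 × 1132^1024 × 1132^512 × 1132^128 × 1132^64 × 1132^32 × 1132^4 ≡ 5262 × 4043 × 4461 × 4981 × 599 × 791 × 1627 (mod 5897).
Accumulate the product:
5262 × 4043 = 21274266 ≡ 3787
3787 × 4461 = 16893807 ≡ 4799
4799 × 4981 = 23903819 ≡ 3278
3278 × 599 = 1963522 ≡ 5718
5718 × 791 = 4522938 ≡ 5836
5836 × 1627 = 9495172 ≡ 1002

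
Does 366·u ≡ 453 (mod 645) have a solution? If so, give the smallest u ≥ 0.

3

gcd(366, 645) = 3, and 3 | 453, so solutions exist.
Divide through by 3: 122·u ≡ 151 (mod 215).
122⁻¹ ≡ 178 (mod 215).
u ≡ 178·151 ≡ 3 (mod 215).
The smallest non-negative solution is u = 3.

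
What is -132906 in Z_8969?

-132906 = -15×8969 + 1629, so -132906 ≡ 1629 (mod 8969).

1629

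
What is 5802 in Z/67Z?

5802 = 86×67 + 40, so 5802 ≡ 40 (mod 67).

40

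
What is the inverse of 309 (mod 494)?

Run the extended Euclidean algorithm:
494 = 1×309 + 185
309 = 1×185 + 124
185 = 1×124 + 61
124 = 2×61 + 2
61 = 30×2 + 1
2 = 2×1 + 0
gcd(309, 494) = 1, so the inverse exists.
Bézout: 1 = 152×494 − 243×309.
So 309⁻¹ ≡ −243 ≡ 251 (mod 494).

251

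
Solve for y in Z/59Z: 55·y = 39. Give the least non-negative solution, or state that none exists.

gcd(55, 59) = 1, so a unique solution mod 59 exists.
55⁻¹ ≡ 44 (mod 59).
y ≡ 44·39 ≡ 5 (mod 59).

5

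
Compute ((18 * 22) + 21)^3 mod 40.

33

18 * 22 = 396 ≡ 36 (mod 40)
36 + 21 = 57 ≡ 17 (mod 40)
(17)^3 ≡ 33 (mod 40)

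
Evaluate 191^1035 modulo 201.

By square-and-multiply:
1035 in binary is 10000001011, i.e. 1035 = 1024 + 8 + 2 + 1.
191^1 ≡ 191 (mod 201)
191^2 ≡ 191^2 = 36481 ≡ 100 (mod 201)
191^4 ≡ 100^2 = 10000 ≡ 151 (mod 201)
191^8 ≡ 151^2 = 22801 ≡ 88 (mod 201)
191^16 ≡ 88^2 = 7744 ≡ 106 (mod 201)
191^32 ≡ 106^2 = 11236 ≡ 181 (mod 201)
191^64 ≡ 181^2 = 32761 ≡ 199 (mod 201)
191^128 ≡ 199^2 = 39601 ≡ 4 (mod 201)
191^256 ≡ 4^2 = 16 (mod 201)
191^512 ≡ 16^2 = 256 ≡ 55 (mod 201)
191^1024 ≡ 55^2 = 3025 ≡ 10 (mod 201)
191^1035 = 191^1024 · 191^8 · 191^2 · 191^1 ≡ 10 · 88 · 100 · 191 (mod 201).
Accumulate the product:
10 · 88 = 880 ≡ 76
76 · 100 = 7600 ≡ 163
163 · 191 = 31133 ≡ 179

179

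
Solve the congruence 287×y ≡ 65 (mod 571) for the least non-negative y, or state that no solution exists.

gcd(287, 571) = 1, so a unique solution mod 571 exists.
287⁻¹ ≡ 191 (mod 571).
y ≡ 191×65 ≡ 424 (mod 571).

424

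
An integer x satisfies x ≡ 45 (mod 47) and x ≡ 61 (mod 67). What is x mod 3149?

47⁻¹ mod 67: 47×10 ≡ 1 (mod 67), so 47⁻¹ ≡ 10.
x = 45 + 47×((61 − 45)×10 mod 67) = 45 + 47×26 = 1267.
Check: 1267 mod 47 = 45, 1267 mod 67 = 61. ✓

1267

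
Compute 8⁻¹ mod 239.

By the extended Euclidean algorithm:
239 = 29·8 + 7
8 = 1·7 + 1
7 = 7·1 + 0
gcd(8, 239) = 1, so the inverse exists.
Back-substitute for 1:
1 = 1·8 − 1·7
  = −1·239 + 30·8
So 8⁻¹ ≡ 30 (mod 239).

30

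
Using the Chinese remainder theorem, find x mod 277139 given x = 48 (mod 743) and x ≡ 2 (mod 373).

743⁻¹ mod 373: 743·124 ≡ 1 (mod 373), so 743⁻¹ ≡ 124.
x = 48 + 743·((2 − 48)·124 mod 373) = 48 + 743·264 = 196200.
Check: 196200 mod 743 = 48, 196200 mod 373 = 2. ✓

196200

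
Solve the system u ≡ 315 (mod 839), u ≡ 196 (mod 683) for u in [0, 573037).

444146

839⁻¹ mod 683: 839*162 ≡ 1 (mod 683), so 839⁻¹ ≡ 162.
u = 315 + 839*((196 − 315)*162 mod 683) = 315 + 839*529 = 444146.
Check: 444146 mod 839 = 315, 444146 mod 683 = 196. ✓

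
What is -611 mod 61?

60

-611 = -11*61 + 60, so -611 ≡ 60 (mod 61).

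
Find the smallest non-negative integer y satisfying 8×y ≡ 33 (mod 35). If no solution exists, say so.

gcd(8, 35) = 1, so a unique solution mod 35 exists.
8⁻¹ ≡ 22 (mod 35).
y ≡ 22×33 ≡ 26 (mod 35).

26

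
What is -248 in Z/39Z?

-248 = -7×39 + 25, so -248 ≡ 25 (mod 39).

25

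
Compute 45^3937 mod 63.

3937 in binary is 111101100001, i.e. 3937 = 2048 + 1024 + 512 + 256 + 64 + 32 + 1.
45^1 ≡ 45 (mod 63)
45^2 ≡ 45^2 = 2025 ≡ 9 (mod 63)
45^4 ≡ 9^2 = 81 ≡ 18 (mod 63)
45^8 ≡ 18^2 = 324 ≡ 9 (mod 63)
45^16 ≡ 9^2 = 81 ≡ 18 (mod 63)
45^32 ≡ 18^2 = 324 ≡ 9 (mod 63)
45^64 ≡ 9^2 = 81 ≡ 18 (mod 63)
45^128 ≡ 18^2 = 324 ≡ 9 (mod 63)
45^256 ≡ 9^2 = 81 ≡ 18 (mod 63)
45^512 ≡ 18^2 = 324 ≡ 9 (mod 63)
45^1024 ≡ 9^2 = 81 ≡ 18 (mod 63)
45^2048 ≡ 18^2 = 324 ≡ 9 (mod 63)
45^3937 = 45^2048 * 45^1024 * 45^512 * 45^256 * 45^64 * 45^32 * 45^1 ≡ 9 * 18 * 9 * 18 * 18 * 9 * 45 (mod 63).
Accumulate the product:
9 * 18 = 162 ≡ 36
36 * 9 = 324 ≡ 9
9 * 18 = 162 ≡ 36
36 * 18 = 648 ≡ 18
18 * 9 = 162 ≡ 36
36 * 45 = 1620 ≡ 45

45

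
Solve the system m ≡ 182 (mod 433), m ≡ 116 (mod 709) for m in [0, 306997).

287261

433⁻¹ mod 709: 433×280 ≡ 1 (mod 709), so 433⁻¹ ≡ 280.
m = 182 + 433×((116 − 182)×280 mod 709) = 182 + 433×663 = 287261.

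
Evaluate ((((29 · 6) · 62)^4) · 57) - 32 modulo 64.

29 · 6 = 174 ≡ 46 (mod 64)
46 · 62 = 2852 ≡ 36 (mod 64)
(36)^4 ≡ 0 (mod 64)
0 · 57 = 0
0 - 32 = -32 ≡ 32 (mod 64)

32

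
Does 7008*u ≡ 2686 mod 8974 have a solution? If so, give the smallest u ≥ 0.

gcd(7008, 8974) = 2, and 2 | 2686, so solutions exist.
Divide through by 2: 3504*u ≡ 1343 (mod 4487).
3504⁻¹ ≡ 954 (mod 4487).
u ≡ 954*1343 ≡ 2427 (mod 4487).
The smallest non-negative solution is u = 2427.

2427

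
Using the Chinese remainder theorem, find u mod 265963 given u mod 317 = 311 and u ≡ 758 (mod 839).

317⁻¹ mod 839: 317×442 ≡ 1 (mod 839), so 317⁻¹ ≡ 442.
u = 311 + 317×((758 − 311)×442 mod 839) = 311 + 317×409 = 129964.
Check: 129964 mod 317 = 311, 129964 mod 839 = 758. ✓

129964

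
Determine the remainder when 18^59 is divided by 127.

Compute successive squares:
59 in binary is 111011, i.e. 59 = 32 + 16 + 8 + 2 + 1.
18^1 ≡ 18 (mod 127)
18^2 ≡ 18^2 = 324 ≡ 70 (mod 127)
18^4 ≡ 70^2 = 4900 ≡ 74 (mod 127)
18^8 ≡ 74^2 = 5476 ≡ 15 (mod 127)
18^16 ≡ 15^2 = 225 ≡ 98 (mod 127)
18^32 ≡ 98^2 = 9604 ≡ 79 (mod 127)
18^59 = 18^32 × 18^16 × 18^8 × 18^2 × 18^1 ≡ 79 × 98 × 15 × 70 × 18 (mod 127).
Accumulate the product:
79 × 98 = 7742 ≡ 122
122 × 15 = 1830 ≡ 52
52 × 70 = 3640 ≡ 84
84 × 18 = 1512 ≡ 115

115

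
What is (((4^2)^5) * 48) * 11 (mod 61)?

(4)^2 ≡ 16 (mod 61)
(16)^5 ≡ 47 (mod 61)
47 * 48 = 2256 ≡ 60 (mod 61)
60 * 11 = 660 ≡ 50 (mod 61)

50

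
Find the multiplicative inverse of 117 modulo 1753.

884

1753 = 14×117 + 115
117 = 1×115 + 2
115 = 57×2 + 1
2 = 2×1 + 0
gcd(117, 1753) = 1, so the inverse exists.
Back-substitute for 1:
1 = 1×115 − 57×2
  = −57×117 + 58×115
  = 58×1753 − 869×117
So 117⁻¹ ≡ −869 ≡ 884 (mod 1753).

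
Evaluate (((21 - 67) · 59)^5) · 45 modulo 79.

65

21 - 67 = -46 ≡ 33 (mod 79)
33 · 59 = 1947 ≡ 51 (mod 79)
(51)^5 ≡ 19 (mod 79)
19 · 45 = 855 ≡ 65 (mod 79)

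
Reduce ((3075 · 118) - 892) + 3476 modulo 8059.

3075 · 118 = 362850 ≡ 195 (mod 8059)
195 - 892 = -697 ≡ 7362 (mod 8059)
7362 + 3476 = 10838 ≡ 2779 (mod 8059)

2779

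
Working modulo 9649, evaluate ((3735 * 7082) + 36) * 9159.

3735 * 7082 = 26451270 ≡ 3361 (mod 9649)
3361 + 36 = 3397
3397 * 9159 = 31113123 ≡ 4747 (mod 9649)

4747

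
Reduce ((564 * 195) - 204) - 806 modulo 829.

564 * 195 = 109980 ≡ 552 (mod 829)
552 - 204 = 348
348 - 806 = -458 ≡ 371 (mod 829)

371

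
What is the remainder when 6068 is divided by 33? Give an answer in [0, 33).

29

6068 = 183×33 + 29, so 6068 ≡ 29 (mod 33).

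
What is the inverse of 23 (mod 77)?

67

Run the extended Euclidean algorithm:
77 = 3×23 + 8
23 = 2×8 + 7
8 = 1×7 + 1
7 = 7×1 + 0
gcd(23, 77) = 1, so the inverse exists.
Bézout: 1 = 3×77 − 10×23.
So 23⁻¹ ≡ −10 ≡ 67 (mod 77).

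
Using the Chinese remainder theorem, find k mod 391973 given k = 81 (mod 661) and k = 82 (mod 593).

247956

661⁻¹ mod 593: 661*375 ≡ 1 (mod 593), so 661⁻¹ ≡ 375.
k = 81 + 661*((82 − 81)*375 mod 593) = 81 + 661*375 = 247956.
Check: 247956 mod 661 = 81, 247956 mod 593 = 82. ✓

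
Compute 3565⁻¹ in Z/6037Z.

6037 = 1*3565 + 2472
3565 = 1*2472 + 1093
2472 = 2*1093 + 286
1093 = 3*286 + 235
286 = 1*235 + 51
235 = 4*51 + 31
51 = 1*31 + 20
31 = 1*20 + 11
20 = 1*11 + 9
11 = 1*9 + 2
9 = 4*2 + 1
2 = 2*1 + 0
gcd(3565, 6037) = 1, so the inverse exists.
Bézout: 1 = 1608*6037 − 2723*3565.
So 3565⁻¹ ≡ −2723 ≡ 3314 (mod 6037).

3314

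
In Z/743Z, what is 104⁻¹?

693

Run the extended Euclidean algorithm:
743 = 7·104 + 15
104 = 6·15 + 14
15 = 1·14 + 1
14 = 14·1 + 0
gcd(104, 743) = 1, so the inverse exists.
Bézout: 1 = 7·743 − 50·104.
So 104⁻¹ ≡ −50 ≡ 693 (mod 743).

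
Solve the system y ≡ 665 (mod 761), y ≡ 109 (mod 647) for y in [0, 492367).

264732

761⁻¹ mod 647: 761·210 ≡ 1 (mod 647), so 761⁻¹ ≡ 210.
y = 665 + 761·((109 − 665)·210 mod 647) = 665 + 761·347 = 264732.
Check: 264732 mod 761 = 665, 264732 mod 647 = 109. ✓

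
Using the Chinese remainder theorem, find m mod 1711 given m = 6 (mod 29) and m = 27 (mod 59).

499

29⁻¹ mod 59: 29×57 ≡ 1 (mod 59), so 29⁻¹ ≡ 57.
m = 6 + 29×((27 − 6)×57 mod 59) = 6 + 29×17 = 499.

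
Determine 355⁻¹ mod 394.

394 = 1·355 + 39
355 = 9·39 + 4
39 = 9·4 + 3
4 = 1·3 + 1
3 = 3·1 + 0
gcd(355, 394) = 1, so the inverse exists.
Back-substitute for 1:
1 = 1·4 − 1·3
  = −1·39 + 10·4
  = 10·355 − 91·39
  = −91·394 + 101·355
So 355⁻¹ ≡ 101 (mod 394).

101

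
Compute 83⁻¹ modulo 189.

189 = 2*83 + 23
83 = 3*23 + 14
23 = 1*14 + 9
14 = 1*9 + 5
9 = 1*5 + 4
5 = 1*4 + 1
4 = 4*1 + 0
gcd(83, 189) = 1, so the inverse exists.
Back-substitute for 1:
1 = 1*5 − 1*4
  = −1*9 + 2*5
  = 2*14 − 3*9
  = −3*23 + 5*14
  = 5*83 − 18*23
  = −18*189 + 41*83
So 83⁻¹ ≡ 41 (mod 189).

41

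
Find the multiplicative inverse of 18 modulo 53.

53 = 2·18 + 17
18 = 1·17 + 1
17 = 17·1 + 0
gcd(18, 53) = 1, so the inverse exists.
Bézout: 1 = −1·53 + 3·18.
So 18⁻¹ ≡ 3 (mod 53).

3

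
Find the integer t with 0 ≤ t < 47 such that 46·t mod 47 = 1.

46

47 = 1*46 + 1
46 = 46*1 + 0
gcd(46, 47) = 1, so the inverse exists.
Back-substitute for 1:
1 = 1*47 − 1*46
So 46⁻¹ ≡ −1 ≡ 46 (mod 47).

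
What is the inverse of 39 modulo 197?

By the extended Euclidean algorithm:
197 = 5*39 + 2
39 = 19*2 + 1
2 = 2*1 + 0
gcd(39, 197) = 1, so the inverse exists.
Back-substitute for 1:
1 = 1*39 − 19*2
  = −19*197 + 96*39
So 39⁻¹ ≡ 96 (mod 197).

96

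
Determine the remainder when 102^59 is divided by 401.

114

Compute successive squares:
102^1 ≡ 102 (mod 401)
102^2 ≡ 102^2 = 10404 ≡ 379 (mod 401)
102^4 ≡ 379^2 = 143641 ≡ 83 (mod 401)
102^8 ≡ 83^2 = 6889 ≡ 72 (mod 401)
102^16 ≡ 72^2 = 5184 ≡ 372 (mod 401)
102^32 ≡ 372^2 = 138384 ≡ 39 (mod 401)
102^59 = 102^32 · 102^16 · 102^8 · 102^2 · 102^1 ≡ 39 · 372 · 72 · 379 · 102 (mod 401).
Accumulate the product:
39 · 372 = 14508 ≡ 72
72 · 72 = 5184 ≡ 372
372 · 379 = 140988 ≡ 237
237 · 102 = 24174 ≡ 114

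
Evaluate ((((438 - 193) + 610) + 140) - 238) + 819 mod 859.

438 - 193 = 245
245 + 610 = 855
855 + 140 = 995 ≡ 136 (mod 859)
136 - 238 = -102 ≡ 757 (mod 859)
757 + 819 = 1576 ≡ 717 (mod 859)

717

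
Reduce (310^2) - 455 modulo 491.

(310)^2 ≡ 355 (mod 491)
355 - 455 = -100 ≡ 391 (mod 491)

391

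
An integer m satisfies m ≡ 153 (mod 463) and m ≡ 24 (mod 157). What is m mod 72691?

463⁻¹ mod 157: 463·98 ≡ 1 (mod 157), so 463⁻¹ ≡ 98.
m = 153 + 463·((24 − 153)·98 mod 157) = 153 + 463·75 = 34878.
Check: 34878 mod 463 = 153, 34878 mod 157 = 24. ✓

34878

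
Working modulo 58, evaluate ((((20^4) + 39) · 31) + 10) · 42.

50

(20)^4 ≡ 36 (mod 58)
36 + 39 = 75 ≡ 17 (mod 58)
17 · 31 = 527 ≡ 5 (mod 58)
5 + 10 = 15
15 · 42 = 630 ≡ 50 (mod 58)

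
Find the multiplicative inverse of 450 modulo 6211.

6211 = 13×450 + 361
450 = 1×361 + 89
361 = 4×89 + 5
89 = 17×5 + 4
5 = 1×4 + 1
4 = 4×1 + 0
gcd(450, 6211) = 1, so the inverse exists.
Back-substitute for 1:
1 = 1×5 − 1×4
  = −1×89 + 18×5
  = 18×361 − 73×89
  = −73×450 + 91×361
  = 91×6211 − 1256×450
So 450⁻¹ ≡ −1256 ≡ 4955 (mod 6211).

4955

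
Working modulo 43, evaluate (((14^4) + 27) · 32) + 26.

(14)^4 ≡ 17 (mod 43)
17 + 27 = 44 ≡ 1 (mod 43)
1 · 32 = 32
32 + 26 = 58 ≡ 15 (mod 43)

15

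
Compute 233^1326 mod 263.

221

Compute successive squares:
1326 in binary is 10100101110, i.e. 1326 = 1024 + 256 + 32 + 8 + 4 + 2.
233^1 ≡ 233 (mod 263)
233^2 ≡ 233^2 = 54289 ≡ 111 (mod 263)
233^4 ≡ 111^2 = 12321 ≡ 223 (mod 263)
233^8 ≡ 223^2 = 49729 ≡ 22 (mod 263)
233^16 ≡ 22^2 = 484 ≡ 221 (mod 263)
233^32 ≡ 221^2 = 48841 ≡ 186 (mod 263)
233^64 ≡ 186^2 = 34596 ≡ 143 (mod 263)
233^128 ≡ 143^2 = 20449 ≡ 198 (mod 263)
233^256 ≡ 198^2 = 39204 ≡ 17 (mod 263)
233^512 ≡ 17^2 = 289 ≡ 26 (mod 263)
233^1024 ≡ 26^2 = 676 ≡ 150 (mod 263)
233^1326 = 233^1024 · 233^256 · 233^32 · 233^8 · 233^4 · 233^2 ≡ 150 · 17 · 186 · 22 · 223 · 111 (mod 263).
Accumulate the product:
150 · 17 = 2550 ≡ 183
183 · 186 = 34038 ≡ 111
111 · 22 = 2442 ≡ 75
75 · 223 = 16725 ≡ 156
156 · 111 = 17316 ≡ 221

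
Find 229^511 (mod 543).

229^1 ≡ 229 (mod 543)
229^2 ≡ 229^2 = 52441 ≡ 313 (mod 543)
229^4 ≡ 313^2 = 97969 ≡ 229 (mod 543)
229^8 ≡ 229^2 = 52441 ≡ 313 (mod 543)
229^16 ≡ 313^2 = 97969 ≡ 229 (mod 543)
229^32 ≡ 229^2 = 52441 ≡ 313 (mod 543)
229^64 ≡ 313^2 = 97969 ≡ 229 (mod 543)
229^128 ≡ 229^2 = 52441 ≡ 313 (mod 543)
229^256 ≡ 313^2 = 97969 ≡ 229 (mod 543)
229^511 = 229^256 * 229^128 * 229^64 * 229^32 * 229^16 * 229^8 * 229^4 * 229^2 * 229^1 ≡ 229 * 313 * 229 * 313 * 229 * 313 * 229 * 313 * 229 (mod 543).
Accumulate the product:
229 * 313 = 71677 ≡ 1
1 * 229 = 229
229 * 313 = 71677 ≡ 1
1 * 229 = 229
229 * 313 = 71677 ≡ 1
1 * 229 = 229
229 * 313 = 71677 ≡ 1
1 * 229 = 229

229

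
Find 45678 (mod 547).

45678 = 83*547 + 277, so 45678 ≡ 277 (mod 547).

277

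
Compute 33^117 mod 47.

39

117 in binary is 1110101, i.e. 117 = 64 + 32 + 16 + 4 + 1.
33^1 ≡ 33 (mod 47)
33^2 ≡ 33^2 = 1089 ≡ 8 (mod 47)
33^4 ≡ 8^2 = 64 ≡ 17 (mod 47)
33^8 ≡ 17^2 = 289 ≡ 7 (mod 47)
33^16 ≡ 7^2 = 49 ≡ 2 (mod 47)
33^32 ≡ 2^2 = 4 (mod 47)
33^64 ≡ 4^2 = 16 (mod 47)
33^117 = 33^64 · 33^32 · 33^16 · 33^4 · 33^1 ≡ 16 · 4 · 2 · 17 · 33 (mod 47).
Accumulate the product:
16 · 4 = 64 ≡ 17
17 · 2 = 34
34 · 17 = 578 ≡ 14
14 · 33 = 462 ≡ 39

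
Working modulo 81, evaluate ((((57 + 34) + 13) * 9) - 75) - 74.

57 + 34 = 91 ≡ 10 (mod 81)
10 + 13 = 23
23 * 9 = 207 ≡ 45 (mod 81)
45 - 75 = -30 ≡ 51 (mod 81)
51 - 74 = -23 ≡ 58 (mod 81)

58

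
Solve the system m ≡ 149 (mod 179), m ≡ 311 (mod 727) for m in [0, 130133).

179⁻¹ mod 727: 179·264 ≡ 1 (mod 727), so 179⁻¹ ≡ 264.
m = 149 + 179·((311 − 149)·264 mod 727) = 149 + 179·602 = 107907.
Check: 107907 mod 179 = 149, 107907 mod 727 = 311. ✓

107907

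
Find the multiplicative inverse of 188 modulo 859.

297

859 = 4×188 + 107
188 = 1×107 + 81
107 = 1×81 + 26
81 = 3×26 + 3
26 = 8×3 + 2
3 = 1×2 + 1
2 = 2×1 + 0
gcd(188, 859) = 1, so the inverse exists.
Back-substitute for 1:
1 = 1×3 − 1×2
  = −1×26 + 9×3
  = 9×81 − 28×26
  = −28×107 + 37×81
  = 37×188 − 65×107
  = −65×859 + 297×188
So 188⁻¹ ≡ 297 (mod 859).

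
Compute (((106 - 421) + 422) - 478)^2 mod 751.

208

106 - 421 = -315 ≡ 436 (mod 751)
436 + 422 = 858 ≡ 107 (mod 751)
107 - 478 = -371 ≡ 380 (mod 751)
(380)^2 ≡ 208 (mod 751)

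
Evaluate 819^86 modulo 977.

Using repeated squaring:
86 in binary is 1010110, i.e. 86 = 64 + 16 + 4 + 2.
819^1 ≡ 819 (mod 977)
819^2 ≡ 819^2 = 670761 ≡ 539 (mod 977)
819^4 ≡ 539^2 = 290521 ≡ 352 (mod 977)
819^8 ≡ 352^2 = 123904 ≡ 802 (mod 977)
819^16 ≡ 802^2 = 643204 ≡ 338 (mod 977)
819^32 ≡ 338^2 = 114244 ≡ 912 (mod 977)
819^64 ≡ 912^2 = 831744 ≡ 317 (mod 977)
819^86 = 819^64 × 819^16 × 819^4 × 819^2 ≡ 317 × 338 × 352 × 539 (mod 977).
Accumulate the product:
317 × 338 = 107146 ≡ 653
653 × 352 = 229856 ≡ 261
261 × 539 = 140679 ≡ 968

968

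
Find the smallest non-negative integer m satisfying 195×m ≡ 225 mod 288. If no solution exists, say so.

75

gcd(195, 288) = 3, and 3 | 225, so solutions exist.
Divide through by 3: 65×m ≡ 75 mod 96.
65⁻¹ ≡ 65 (mod 96).
m ≡ 65×75 ≡ 75 (mod 96).
The smallest non-negative solution is m = 75.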